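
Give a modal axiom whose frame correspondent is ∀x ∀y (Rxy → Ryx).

q → □◇q

A defining formula is q → □◇q (the B axiom).
Suppose q→□◇q is valid. Take Rxy and set V(q)={x}. Then q at x, so □◇q at x, so ◇q at y, so some z with Ryz has q; z=x, i.e. Ryx.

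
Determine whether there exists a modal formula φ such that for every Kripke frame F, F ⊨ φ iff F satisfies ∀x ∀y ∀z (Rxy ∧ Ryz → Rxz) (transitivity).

Yes — defined by □q → □□q

This is a Sahlqvist condition; the 4 axiom □q → □□q defines it.
Suppose □q→□□q is valid. Take Rxy, Ryz and set V(q)={w : Rxw}. Then □q at x, so □□q at x, so □q at y, so q at z, i.e. Rxz.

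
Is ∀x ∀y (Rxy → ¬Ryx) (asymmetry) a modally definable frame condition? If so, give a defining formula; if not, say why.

Modal frame validity is preserved under surjective bounded morphisms.
The 5-cycle (worlds s,t,u,v,w with s→t→u→v→w→s) is asymmetric. Mapping every world to a single reflexive point • is a surjective bounded morphism, and the reflexive point is not asymmetric (R•• but asymmetry requires ¬R••).
So the class is not modally definable.

No — not modally definable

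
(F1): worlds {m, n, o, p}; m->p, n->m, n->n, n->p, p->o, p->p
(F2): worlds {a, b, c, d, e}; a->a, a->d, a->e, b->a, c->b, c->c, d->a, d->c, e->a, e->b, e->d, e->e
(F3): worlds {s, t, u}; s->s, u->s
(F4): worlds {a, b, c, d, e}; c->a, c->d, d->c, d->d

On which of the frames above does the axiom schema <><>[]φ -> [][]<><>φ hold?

(F3)

This is the axiom for a generalized confluence (Geach) condition; its first-order frame correspondent is forall x forall y forall z ((x R^2 y & x R^2 z) -> exists w (yRw & z R^2 w)).
(F1): fails — mR²o, mR²o but no w with oRw and oR²w.
(F2): fails — aR²c, aR²b but no w with cRw and bR²w.
(F3): satisfies the condition.
(F4): fails — dR²a, dR²a but no w with aRw and aR²w.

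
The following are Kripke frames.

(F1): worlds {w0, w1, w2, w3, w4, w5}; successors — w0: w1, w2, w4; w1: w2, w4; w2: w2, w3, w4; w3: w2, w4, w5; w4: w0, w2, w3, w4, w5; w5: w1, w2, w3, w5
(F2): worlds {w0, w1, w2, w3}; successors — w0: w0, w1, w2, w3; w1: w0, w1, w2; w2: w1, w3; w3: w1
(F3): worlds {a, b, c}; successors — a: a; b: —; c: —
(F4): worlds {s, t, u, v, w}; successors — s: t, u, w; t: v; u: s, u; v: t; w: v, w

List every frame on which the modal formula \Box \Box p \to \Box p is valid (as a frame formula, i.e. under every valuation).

The schema corresponds to density: \forall x \forall y (Rxy \to \exists z (Rxz \wedge Rzy)).
(F1): fails — Rw0w1 but no z with Rw0z and Rzw1.
(F2): fails — Rw2w3 but no z with Rw2z and Rzw3.
(F3): ✓.
(F4): fails — Rtv but no z with Rtz and Rzv.

(F3)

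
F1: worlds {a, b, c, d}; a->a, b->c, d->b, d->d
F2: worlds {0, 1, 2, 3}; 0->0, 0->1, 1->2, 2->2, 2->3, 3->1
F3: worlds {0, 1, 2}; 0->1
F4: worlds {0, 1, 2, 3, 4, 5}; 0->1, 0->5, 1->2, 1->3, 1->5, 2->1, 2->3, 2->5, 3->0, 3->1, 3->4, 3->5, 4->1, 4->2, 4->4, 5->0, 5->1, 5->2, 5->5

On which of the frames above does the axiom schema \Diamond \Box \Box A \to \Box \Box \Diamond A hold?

The schema corresponds to a generalized confluence (Geach) condition: \forall x \forall y \forall z ((xRy \wedge x R^2 z) \to \exists w (y R^2 w \wedge zRw)).
F1: fails — dRb, dR²b but no w with bR²w and bRw.
F2: fails — 0R1, 0R²0 but no w with 1R²w and 0Rw.
F3: holds.
F4: holds.

F3, F4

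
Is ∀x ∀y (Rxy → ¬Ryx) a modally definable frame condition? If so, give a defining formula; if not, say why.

Not definable by any modal formula

If a class were modally definable it would be closed under surjective bounded morphisms (Goldblatt–Thomason).
The 5-cycle (worlds 0,1,2,3,4 with 0→1→2→3→4→0) is asymmetric. Mapping every world to a single reflexive point • is a surjective bounded morphism, and the reflexive point is not asymmetric (R•• but asymmetry requires ¬R••).
So the class is not modally definable.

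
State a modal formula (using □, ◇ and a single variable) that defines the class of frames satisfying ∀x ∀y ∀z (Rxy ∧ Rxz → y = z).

The condition is partial functionality. The CD schema ◇s → □s defines it.

◇s → □s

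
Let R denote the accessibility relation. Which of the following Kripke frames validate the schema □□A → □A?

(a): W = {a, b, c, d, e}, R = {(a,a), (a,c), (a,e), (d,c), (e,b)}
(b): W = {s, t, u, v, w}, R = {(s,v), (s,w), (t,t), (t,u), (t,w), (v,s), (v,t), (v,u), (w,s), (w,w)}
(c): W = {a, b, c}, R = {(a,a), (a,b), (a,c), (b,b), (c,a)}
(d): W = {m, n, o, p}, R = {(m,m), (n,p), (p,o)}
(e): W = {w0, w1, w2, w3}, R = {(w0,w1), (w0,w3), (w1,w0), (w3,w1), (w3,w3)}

(c)

The schema corresponds to density: ∀x ∀y (Rxy → ∃z (Rxz ∧ Rzy)).
(a): fails — Reb but no z with Rez and Rzb.
(b): fails — Rvs but no z with Rvz and Rzs.
(c): condition met.
(d): fails — Rnp but no z with Rnz and Rzp.
(e): fails — Rw1w0 but no z with Rw1z and Rzw0.
Valid on: (c).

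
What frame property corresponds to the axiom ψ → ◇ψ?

This schema is equivalent to the T axiom □ψ → ψ.
It corresponds to reflexivity: ∀x Rxx.

Reflexivity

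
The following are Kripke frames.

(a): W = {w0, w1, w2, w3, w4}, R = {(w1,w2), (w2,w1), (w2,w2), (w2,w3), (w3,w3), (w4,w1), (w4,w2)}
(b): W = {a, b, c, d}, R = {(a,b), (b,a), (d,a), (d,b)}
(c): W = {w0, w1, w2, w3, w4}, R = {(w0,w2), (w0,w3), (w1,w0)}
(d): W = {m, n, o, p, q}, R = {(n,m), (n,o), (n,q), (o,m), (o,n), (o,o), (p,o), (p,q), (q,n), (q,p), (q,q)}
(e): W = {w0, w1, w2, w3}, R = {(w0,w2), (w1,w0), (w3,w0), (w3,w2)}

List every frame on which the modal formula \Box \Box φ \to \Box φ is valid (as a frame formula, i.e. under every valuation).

Frame correspondent (Sahlqvist): \forall x \forall y (Rxy \to \exists z (Rxz \wedge Rzy)) — i.e. density.
(a): ✓.
(b): fails — Rab but no z with Raz and Rzb.
(c): fails — Rw0w2 but no z with Rw0z and Rzw2.
(d): ✓.
(e): fails — Rw0w2 but no z with Rw0z and Rzw2.

(a), (d)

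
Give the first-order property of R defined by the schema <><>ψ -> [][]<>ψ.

forall x forall y forall z ((x R^2 y & x R^2 z) -> exists w (y = w & zRw))

This is a Sahlqvist (Geach-type) schema ◇^2□^0ψ → □^2◇^1ψ.
First-order correspondent: forall x forall y forall z ((x R^2 y & x R^2 z) -> exists w (y = w & zRw)).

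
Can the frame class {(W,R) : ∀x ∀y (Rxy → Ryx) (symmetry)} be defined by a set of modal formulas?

The condition is symmetry. A defining modal formula is r → □◇r.

Yes — defined by r → □◇r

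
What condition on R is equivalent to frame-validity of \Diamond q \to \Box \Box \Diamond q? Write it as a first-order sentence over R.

This is a Sahlqvist (Geach-type) schema ◇^1□^0q → □^2◇^1q.
First-order correspondent: \forall x \forall y \forall z ((xRy \wedge x R^2 z) \to \exists w (y = w \wedge zRw)).

\forall x \forall y \forall z ((xRy \wedge x R^2 z) \to \exists w (y = w \wedge zRw))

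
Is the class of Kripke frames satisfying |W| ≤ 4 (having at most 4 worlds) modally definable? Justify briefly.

Not modally definable

If a class were modally definable it would be closed under disjoint unions (Goldblatt–Thomason).
Any modal formula valid on each of 5 disjoint one-world frames is valid on their disjoint union (validity is preserved under disjoint unions). Each one-world frame has |W|=1≤4, but the union has |W|=5.
So the class is not modally definable.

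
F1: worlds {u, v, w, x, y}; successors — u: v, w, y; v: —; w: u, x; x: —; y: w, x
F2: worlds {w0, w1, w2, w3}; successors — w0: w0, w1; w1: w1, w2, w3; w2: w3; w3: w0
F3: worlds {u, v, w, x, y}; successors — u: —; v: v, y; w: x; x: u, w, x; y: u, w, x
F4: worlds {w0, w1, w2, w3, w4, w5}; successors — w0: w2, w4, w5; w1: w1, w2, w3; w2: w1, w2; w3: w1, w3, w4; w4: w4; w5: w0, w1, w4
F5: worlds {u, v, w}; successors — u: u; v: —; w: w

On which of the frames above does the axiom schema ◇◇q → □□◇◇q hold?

The schema corresponds to a generalized confluence (Geach) condition: ∀x ∀y ∀z ((xR²y ∧ xR²z) → ∃w (y = w ∧ zR²w)).
F1: fails — uR²u, uR²w but no t with u=t and wR²t.
F2: fails — w0R²w1, w0R²w2 but no w with w1=w and w2R²w.
F3: fails — vR²u, vR²u but no t with u=t and uR²t.
F4: fails — w0R²w0, w0R²w1 but no w with w0=w and w1R²w.
F5: condition met.

F5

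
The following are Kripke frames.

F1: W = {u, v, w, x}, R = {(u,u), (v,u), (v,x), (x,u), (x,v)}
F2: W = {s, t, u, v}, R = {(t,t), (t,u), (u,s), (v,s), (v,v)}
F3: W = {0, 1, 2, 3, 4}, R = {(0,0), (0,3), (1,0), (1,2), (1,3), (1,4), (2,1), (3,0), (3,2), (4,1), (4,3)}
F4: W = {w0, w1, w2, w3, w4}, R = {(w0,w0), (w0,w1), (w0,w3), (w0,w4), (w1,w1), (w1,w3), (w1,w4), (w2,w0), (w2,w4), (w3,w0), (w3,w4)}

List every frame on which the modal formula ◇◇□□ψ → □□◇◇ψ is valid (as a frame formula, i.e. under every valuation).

F1, F3

The schema corresponds to a generalized confluence (Geach) condition: ∀x ∀y ∀z ((xR²y ∧ xR²z) → ∃w (yR²w ∧ zR²w)).
F1: satisfies the condition.
F2: fails — tR²s, tR²s but no w with sR²w and sR²w.
F3: satisfies the condition.
F4: fails — w0R²w0, w0R²w4 but no w with w0R²w and w4R²w.
Valid on: F1, F3.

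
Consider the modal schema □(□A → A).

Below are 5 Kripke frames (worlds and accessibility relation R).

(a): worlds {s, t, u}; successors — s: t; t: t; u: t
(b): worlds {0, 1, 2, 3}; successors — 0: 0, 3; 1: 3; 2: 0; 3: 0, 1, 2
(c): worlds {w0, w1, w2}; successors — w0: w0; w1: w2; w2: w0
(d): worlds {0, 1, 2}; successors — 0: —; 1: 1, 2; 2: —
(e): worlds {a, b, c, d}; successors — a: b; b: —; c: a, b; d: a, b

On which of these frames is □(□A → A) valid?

(a)

The schema corresponds to shift-reflexivity: ∀x ∀y (Rxy → Ryy).
(a): condition met.
(b): fails — R32 but not R22.
(c): fails — Rw1w2 but not Rw2w2.
(d): fails — R12 but not R22.
(e): fails — Rab but not Rbb.
Valid on: (a).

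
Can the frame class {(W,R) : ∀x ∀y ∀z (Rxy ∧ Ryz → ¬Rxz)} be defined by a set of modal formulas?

Not definable by any modal formula

Any modally definable frame class is closed under surjective bounded morphisms.
The 7-cycle (worlds 0,1,2,3,4,5,6 with 0→1→2→3→4→5→6→0) is intransitive. Mapping every world to a single reflexive point • is a surjective bounded morphism; the reflexive point is not intransitive (R••∧R•• but R••).
So no modal formula (or set of formulas) defines exactly the intransitive frames.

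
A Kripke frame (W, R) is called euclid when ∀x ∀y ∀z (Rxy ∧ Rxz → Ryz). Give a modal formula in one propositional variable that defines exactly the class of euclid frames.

◇p → □◇p

A defining formula is ◇p → □◇p (the 5 axiom).
Suppose ◇p→□◇p is valid. Take Rxy, Rxz and set V(p)={y}. Then ◇p at x, so □◇p at x, so ◇p at z, so some w with Rzw has p; w=y, i.e. Rzy. By symmetry of the argument, Ryz.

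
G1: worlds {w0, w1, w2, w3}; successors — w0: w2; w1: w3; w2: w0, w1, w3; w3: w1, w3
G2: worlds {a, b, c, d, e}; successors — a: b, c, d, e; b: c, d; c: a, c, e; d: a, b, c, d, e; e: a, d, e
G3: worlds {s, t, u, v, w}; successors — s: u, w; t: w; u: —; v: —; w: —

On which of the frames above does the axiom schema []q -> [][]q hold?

The schema corresponds to transitivity: forall x forall y forall z (Rxy & Ryz -> Rxz).
G1: fails — Rw1w3 and Rw3w1 but not Rw1w1.
G2: fails — Rbc and Rce but not Rbe.
G3: holds.
Valid on: G3.

G3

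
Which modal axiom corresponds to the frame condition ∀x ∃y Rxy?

□p → ◇p

A defining formula is □p → ◇p (the D axiom).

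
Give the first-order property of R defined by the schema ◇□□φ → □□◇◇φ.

This is a Sahlqvist (Geach-type) schema ◇^1□^2φ → □^2◇^2φ.
Minimal-valuation argument: fix x; take any y with xR^1y and any z with xR^2z. Set V(φ) to the set of worlds R-reachable from y in exactly 2 steps. Then □^2φ holds at y, so the antecedent holds at x; validity forces ◇^2φ at z, giving a w with zR^2w and yR^2w.
First-order correspondent: ∀x ∀y ∀z ((xRy ∧ xR²z) → ∃w (yR²w ∧ zR²w)).

∀x ∀y ∀z ((xRy ∧ xR²z) → ∃w (yR²w ∧ zR²w))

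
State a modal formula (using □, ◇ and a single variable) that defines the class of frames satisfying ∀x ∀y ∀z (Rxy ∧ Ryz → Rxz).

A defining formula is □ψ → □□ψ (the 4 axiom).
Suppose □ψ→□□ψ is valid. Take Rxy, Ryz and set V(ψ)={w : Rxw}. Then □ψ at x, so □□ψ at x, so □ψ at y, so ψ at z, i.e. Rxz.

□ψ → □□ψ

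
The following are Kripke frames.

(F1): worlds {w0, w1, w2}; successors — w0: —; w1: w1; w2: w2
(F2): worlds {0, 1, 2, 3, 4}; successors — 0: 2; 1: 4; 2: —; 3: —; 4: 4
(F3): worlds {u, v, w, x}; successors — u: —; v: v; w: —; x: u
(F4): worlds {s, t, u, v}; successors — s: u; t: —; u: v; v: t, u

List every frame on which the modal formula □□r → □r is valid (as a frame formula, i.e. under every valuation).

The schema corresponds to density: ∀x ∀y (Rxy → ∃z (Rxz ∧ Rzy)).
(F1): ✓.
(F2): fails — R02 but no z with R0z and Rz2.
(F3): fails — Rxu but no z with Rxz and Rzu.
(F4): fails — Rsu but no z with Rsz and Rzu.

(F1)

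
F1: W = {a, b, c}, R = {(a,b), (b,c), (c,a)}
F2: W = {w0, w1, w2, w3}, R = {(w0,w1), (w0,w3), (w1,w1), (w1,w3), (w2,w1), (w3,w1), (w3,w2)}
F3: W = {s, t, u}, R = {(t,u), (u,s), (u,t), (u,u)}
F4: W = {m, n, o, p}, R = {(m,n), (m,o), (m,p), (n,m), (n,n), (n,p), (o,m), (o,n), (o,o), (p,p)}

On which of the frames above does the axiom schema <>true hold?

F1, F2, F4

Frame correspondent (Sahlqvist): forall x exists y Rxy — i.e. seriality.
F1: ✓.
F2: ✓.
F3: fails — world s has no successor.
F4: ✓.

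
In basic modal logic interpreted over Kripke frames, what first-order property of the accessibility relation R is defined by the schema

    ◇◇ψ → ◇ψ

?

This is frame-equivalent to □ψ → □□ψ (substitute ¬ψ for ψ and contrapose).
Suppose □ψ→□□ψ is valid. Take Rxy, Ryz and set V(ψ)={w : Rxw}. Then □ψ at x, so □□ψ at x, so □ψ at y, so ψ at z, i.e. Rxz.

Transitivity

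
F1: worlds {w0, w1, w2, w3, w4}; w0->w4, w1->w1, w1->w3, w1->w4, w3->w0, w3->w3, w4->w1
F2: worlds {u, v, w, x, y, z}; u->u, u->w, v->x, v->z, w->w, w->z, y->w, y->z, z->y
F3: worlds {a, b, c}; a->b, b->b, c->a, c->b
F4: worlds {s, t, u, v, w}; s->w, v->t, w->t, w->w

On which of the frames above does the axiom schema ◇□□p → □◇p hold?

This is the axiom for a generalized confluence (Geach) condition; its first-order frame correspondent is ∀x ∀y ∀z ((xRy ∧ xRz) → ∃w (yR²w ∧ zRw)).
F1: fails — w1Rw3, w1Rw4 but no w with w3R²w and w4Rw.
F2: fails — vRx, vRx but no t with xR²t and xRt.
F3: condition met.
F4: fails — vRt, vRt but no w* with tR²w* and tRw*.

F3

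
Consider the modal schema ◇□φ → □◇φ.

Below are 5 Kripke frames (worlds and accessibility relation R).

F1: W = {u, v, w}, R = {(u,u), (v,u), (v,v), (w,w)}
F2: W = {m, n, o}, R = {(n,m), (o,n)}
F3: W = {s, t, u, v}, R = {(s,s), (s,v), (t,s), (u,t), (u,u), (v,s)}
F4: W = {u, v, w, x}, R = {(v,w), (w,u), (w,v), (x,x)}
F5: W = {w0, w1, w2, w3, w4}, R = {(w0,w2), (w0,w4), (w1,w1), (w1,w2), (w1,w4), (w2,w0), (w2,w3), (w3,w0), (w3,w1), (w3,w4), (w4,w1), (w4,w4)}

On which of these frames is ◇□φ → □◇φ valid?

This is the axiom for convergence; its first-order frame correspondent is ∀x ∀y ∀z (Rxy ∧ Rxz → ∃w (Ryw ∧ Rzw)).
F1: satisfies the condition.
F2: fails — Rnm and Rnm but m and m have no common successor.
F3: fails — Rut and Ruu but t and u have no common successor.
F4: fails — Rwu and Rwu but u and u have no common successor.
F5: fails — Rw0w4 and Rw0w2 but w4 and w2 have no common successor.
Valid on: F1.

F1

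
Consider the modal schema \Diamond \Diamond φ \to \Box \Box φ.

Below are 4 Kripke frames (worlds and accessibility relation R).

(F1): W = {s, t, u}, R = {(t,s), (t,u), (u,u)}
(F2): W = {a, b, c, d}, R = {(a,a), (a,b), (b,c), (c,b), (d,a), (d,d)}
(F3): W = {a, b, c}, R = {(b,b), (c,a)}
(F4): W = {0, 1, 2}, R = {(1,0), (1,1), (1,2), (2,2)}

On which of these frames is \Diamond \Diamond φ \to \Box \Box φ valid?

This is the axiom for a generalized confluence (Geach) condition; its first-order frame correspondent is \forall x \forall y \forall z ((x R^2 y \wedge x R^2 z) \to \exists w (y = w \wedge z = w)).
(F1): ✓.
(F2): fails — aR²a, aR²b but a ≠ b.
(F3): ✓.
(F4): fails — 1R²0, 1R²1 but 0 ≠ 1.

(F1), (F3)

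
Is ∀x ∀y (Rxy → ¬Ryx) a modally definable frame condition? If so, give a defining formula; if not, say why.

No — not modally definable

Modal frame validity is preserved under surjective bounded morphisms.
The 5-cycle (worlds a,b,c,d,e with a→b→c→d→e→a) is asymmetric. Mapping every world to a single reflexive point • is a surjective bounded morphism, and the reflexive point is not asymmetric (R•• but asymmetry requires ¬R••).
So no modal formula (or set of formulas) defines exactly the asymmetric frames.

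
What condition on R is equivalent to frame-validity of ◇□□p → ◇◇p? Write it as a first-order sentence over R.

This is a Sahlqvist (Geach-type) schema ◇^1□^2p → □^0◇^2p.
Minimal-valuation argument: fix x; take any y with xR^1y and any z with xR^0z. Set V(p) to the set of worlds R-reachable from y in exactly 2 steps. Then □^2p holds at y, so the antecedent holds at x; validity forces ◇^2p at z, giving a w with zR^2w and yR^2w.
First-order correspondent: ∀x ∀y (xRy → ∃w (yR²w ∧ xR²w)).

∀x ∀y (xRy → ∃w (yR²w ∧ xR²w))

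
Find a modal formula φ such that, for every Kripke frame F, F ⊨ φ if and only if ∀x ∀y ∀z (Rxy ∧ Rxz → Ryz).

◇q → □◇q

This is the Euclidean property; the standard corresponding axiom is 5: ◇q → □◇q.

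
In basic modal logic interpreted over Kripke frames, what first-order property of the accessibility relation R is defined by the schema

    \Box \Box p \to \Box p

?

Density

Suppose □□p→□p is valid. Take Rxy and set V(p)={w : xR²w}. Then □□p at x, so □p at x, so p at y, i.e. ∃z(Rxz∧Rzy).
Conversely, on a frame with density the schema holds at every world under every valuation.
Frame condition: \forall x \forall y (Rxy \to \exists z (Rxz \wedge Rzy)).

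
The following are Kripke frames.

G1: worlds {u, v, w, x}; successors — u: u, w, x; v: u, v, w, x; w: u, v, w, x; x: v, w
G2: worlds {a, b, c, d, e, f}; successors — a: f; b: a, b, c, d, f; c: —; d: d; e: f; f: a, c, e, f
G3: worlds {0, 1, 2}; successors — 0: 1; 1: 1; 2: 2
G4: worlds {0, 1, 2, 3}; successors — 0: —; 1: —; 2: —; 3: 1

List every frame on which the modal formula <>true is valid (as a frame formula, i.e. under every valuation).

The schema corresponds to seriality: forall x exists y Rxy.
G1: condition met.
G2: fails — world c has no successor.
G3: condition met.
G4: fails — world 0 has no successor.
Valid on: G1, G3.

G1, G3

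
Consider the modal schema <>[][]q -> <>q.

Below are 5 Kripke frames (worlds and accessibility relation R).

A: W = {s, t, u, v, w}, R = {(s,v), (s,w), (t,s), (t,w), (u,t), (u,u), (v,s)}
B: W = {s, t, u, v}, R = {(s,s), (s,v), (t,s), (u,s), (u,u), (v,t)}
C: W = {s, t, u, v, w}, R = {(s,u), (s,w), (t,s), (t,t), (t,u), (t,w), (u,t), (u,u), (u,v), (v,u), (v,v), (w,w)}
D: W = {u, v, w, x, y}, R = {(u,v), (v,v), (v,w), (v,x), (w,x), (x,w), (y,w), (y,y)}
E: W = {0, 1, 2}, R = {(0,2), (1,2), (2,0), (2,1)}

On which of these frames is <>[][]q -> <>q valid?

The schema corresponds to a generalized confluence (Geach) condition: forall x forall y (xRy -> exists w (y R^2 w & xRw)).
A: fails — sRw but no w* with wR²w* and sRw*.
B: fails — vRt but no w with tR²w and vRw.
C: satisfies the condition.
D: satisfies the condition.
E: satisfies the condition.
Valid on: C, D, E.

C, D, E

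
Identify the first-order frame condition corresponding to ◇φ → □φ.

Partial functionality

This is the CD axiom.
Its frame correspondent is partial functionality — ∀x ∀y ∀z (Rxy ∧ Rxz → y = z).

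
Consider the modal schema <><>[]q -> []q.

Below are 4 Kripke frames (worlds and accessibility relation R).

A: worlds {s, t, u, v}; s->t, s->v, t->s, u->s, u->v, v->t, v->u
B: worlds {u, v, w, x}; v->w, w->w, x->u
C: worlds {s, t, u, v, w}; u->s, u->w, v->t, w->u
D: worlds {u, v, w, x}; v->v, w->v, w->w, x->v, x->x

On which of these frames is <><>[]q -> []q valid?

Frame correspondent (Sahlqvist): forall x forall y forall z ((x R^2 y & xRz) -> exists w (yRw & z = w)) — i.e. a generalized confluence (Geach) condition.
A: fails — sR²t, sRt but no w with tRw and t=w.
B: condition met.
C: fails — wR²s, wRu but no w* with sRw* and u=w*.
D: fails — wR²v, wRw but no t with vRt and w=t.
Valid on: B.

B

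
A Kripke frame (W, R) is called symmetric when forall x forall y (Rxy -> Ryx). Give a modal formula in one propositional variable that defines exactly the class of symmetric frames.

p → □◇p

This is symmetry; the standard corresponding axiom is B: p → □◇p.
Suppose p→□◇p is valid. Take Rxy and set V(p)={x}. Then p at x, so □◇p at x, so ◇p at y, so some z with Ryz has p; z=x, i.e. Ryx.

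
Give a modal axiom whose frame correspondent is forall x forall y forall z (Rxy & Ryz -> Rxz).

The condition is transitivity. The 4 schema □s → □□s defines it.
Suppose □s→□□s is valid. Take Rxy, Ryz and set V(s)={w : Rxw}. Then □s at x, so □□s at x, so □s at y, so s at z, i.e. Rxz.

□s → □□s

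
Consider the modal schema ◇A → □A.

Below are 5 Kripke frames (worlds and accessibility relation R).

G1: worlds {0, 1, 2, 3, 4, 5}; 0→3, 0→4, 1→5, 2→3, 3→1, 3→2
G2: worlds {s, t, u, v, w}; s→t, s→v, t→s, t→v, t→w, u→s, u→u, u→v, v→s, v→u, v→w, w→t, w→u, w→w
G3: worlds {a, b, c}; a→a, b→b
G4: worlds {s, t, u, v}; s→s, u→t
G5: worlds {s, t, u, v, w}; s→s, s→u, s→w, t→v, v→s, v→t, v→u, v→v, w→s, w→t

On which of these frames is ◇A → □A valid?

G3, G4

Frame correspondent (Sahlqvist): ∀x ∀y ∀z (Rxy ∧ Rxz → y = z) — i.e. partial functionality.
G1: fails — 0 sees both 3 and 4.
G2: fails — s sees both t and v.
G3: holds.
G4: holds.
G5: fails — s sees both s and u.
Valid on: G3, G4.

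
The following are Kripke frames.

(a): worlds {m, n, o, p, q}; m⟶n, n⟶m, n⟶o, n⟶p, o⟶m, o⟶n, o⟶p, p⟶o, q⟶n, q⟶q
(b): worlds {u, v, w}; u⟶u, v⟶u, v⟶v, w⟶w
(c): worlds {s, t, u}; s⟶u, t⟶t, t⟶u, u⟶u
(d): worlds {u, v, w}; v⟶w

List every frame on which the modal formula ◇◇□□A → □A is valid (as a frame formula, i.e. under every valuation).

Frame correspondent (Sahlqvist): ∀x ∀y ∀z ((xR²y ∧ xRz) → ∃w (yR²w ∧ z = w)) — i.e. a generalized confluence (Geach) condition.
(a): fails — mR²m, mRn but no w with mR²w and n=w.
(b): fails — vR²u, vRv but no t with uR²t and v=t.
(c): fails — tR²u, tRt but no w with uR²w and t=w.
(d): ✓.
Valid on: (d).

(d)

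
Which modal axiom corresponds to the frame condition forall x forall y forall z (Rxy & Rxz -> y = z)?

This is partial functionality; the standard corresponding axiom is CD: ◇r → □r.

◇r → □r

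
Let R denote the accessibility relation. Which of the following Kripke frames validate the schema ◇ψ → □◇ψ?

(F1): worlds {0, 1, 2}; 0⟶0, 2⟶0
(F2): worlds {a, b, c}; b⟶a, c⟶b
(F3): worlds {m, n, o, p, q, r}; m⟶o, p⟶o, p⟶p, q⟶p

Frame correspondent (Sahlqvist): ∀x ∀y ∀z (Rxy ∧ Rxz → Ryz) — i.e. the Euclidean property.
(F1): ✓.
(F2): fails — Rba and Rba but not Raa.
(F3): fails — Rmo and Rmo but not Roo.
Valid on: (F1).

(F1)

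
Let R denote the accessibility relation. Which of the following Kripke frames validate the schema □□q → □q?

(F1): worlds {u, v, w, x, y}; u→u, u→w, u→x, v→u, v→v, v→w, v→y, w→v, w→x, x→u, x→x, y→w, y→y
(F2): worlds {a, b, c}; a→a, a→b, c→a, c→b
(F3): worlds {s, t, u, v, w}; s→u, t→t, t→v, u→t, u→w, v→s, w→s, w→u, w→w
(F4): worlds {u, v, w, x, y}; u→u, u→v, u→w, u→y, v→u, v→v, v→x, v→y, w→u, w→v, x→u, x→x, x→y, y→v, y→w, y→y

This is the axiom for density; its first-order frame correspondent is ∀x ∀y (Rxy → ∃z (Rxz ∧ Rzy)).
(F1): holds.
(F2): holds.
(F3): fails — Rvs but no z with Rvz and Rzs.
(F4): holds.

(F1), (F2), (F4)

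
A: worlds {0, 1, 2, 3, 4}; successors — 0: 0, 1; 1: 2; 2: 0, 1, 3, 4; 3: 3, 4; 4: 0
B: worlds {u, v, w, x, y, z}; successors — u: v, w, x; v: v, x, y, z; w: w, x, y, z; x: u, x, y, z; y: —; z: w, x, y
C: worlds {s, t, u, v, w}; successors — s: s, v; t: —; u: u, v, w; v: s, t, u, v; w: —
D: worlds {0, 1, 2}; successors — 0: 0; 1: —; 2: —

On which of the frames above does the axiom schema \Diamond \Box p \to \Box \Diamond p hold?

D

This is the axiom for convergence; its first-order frame correspondent is \forall x \forall y \forall z (Rxy \wedge Rxz \to \exists w (Ryw \wedge Rzw)).
A: fails — R00 and R01 but 0 and 1 have no common successor.
B: fails — Rvv and Rvy but v and y have no common successor.
C: fails — Ruv and Ruw but v and w have no common successor.
D: holds.
Valid on: D.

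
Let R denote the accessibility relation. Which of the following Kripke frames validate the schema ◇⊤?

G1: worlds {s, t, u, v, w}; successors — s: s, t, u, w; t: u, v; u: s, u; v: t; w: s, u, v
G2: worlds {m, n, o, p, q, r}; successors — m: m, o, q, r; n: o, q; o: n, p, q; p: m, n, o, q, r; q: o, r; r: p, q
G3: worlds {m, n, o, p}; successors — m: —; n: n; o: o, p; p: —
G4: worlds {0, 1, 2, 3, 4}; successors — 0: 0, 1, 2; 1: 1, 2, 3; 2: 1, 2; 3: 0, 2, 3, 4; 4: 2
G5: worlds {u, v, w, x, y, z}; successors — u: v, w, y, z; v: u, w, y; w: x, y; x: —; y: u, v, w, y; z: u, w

The schema corresponds to seriality: ∀x ∃y Rxy.
G1: satisfies the condition.
G2: satisfies the condition.
G3: fails — world m has no successor.
G4: satisfies the condition.
G5: fails — world x has no successor.
Valid on: G1, G2, G4.

G1, G2, G4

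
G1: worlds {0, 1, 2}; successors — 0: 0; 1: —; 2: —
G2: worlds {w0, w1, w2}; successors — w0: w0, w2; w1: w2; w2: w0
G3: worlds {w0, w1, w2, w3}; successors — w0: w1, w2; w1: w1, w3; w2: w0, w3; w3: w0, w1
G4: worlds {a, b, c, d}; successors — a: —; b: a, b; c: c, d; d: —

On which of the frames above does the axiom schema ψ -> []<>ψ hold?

Frame correspondent (Sahlqvist): forall x forall y (Rxy -> Ryx) — i.e. symmetry.
G1: holds.
G2: fails — Rw1w2 but not Rw2w1.
G3: fails — Rw3w0 but not Rw0w3.
G4: fails — Rba but not Rab.
Valid on: G1.

G1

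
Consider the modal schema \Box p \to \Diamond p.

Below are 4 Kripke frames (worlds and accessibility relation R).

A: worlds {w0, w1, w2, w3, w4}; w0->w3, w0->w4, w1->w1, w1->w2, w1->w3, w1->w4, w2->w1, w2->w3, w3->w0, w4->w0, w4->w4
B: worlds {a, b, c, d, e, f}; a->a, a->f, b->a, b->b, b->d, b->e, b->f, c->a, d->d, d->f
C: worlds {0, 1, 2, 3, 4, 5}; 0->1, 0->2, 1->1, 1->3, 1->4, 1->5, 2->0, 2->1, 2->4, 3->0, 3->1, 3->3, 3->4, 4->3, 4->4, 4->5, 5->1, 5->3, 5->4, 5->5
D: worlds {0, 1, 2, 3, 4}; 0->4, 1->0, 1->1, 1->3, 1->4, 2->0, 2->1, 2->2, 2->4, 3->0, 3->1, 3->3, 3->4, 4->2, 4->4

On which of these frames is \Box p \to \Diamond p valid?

A, C, D

This is the axiom for seriality; its first-order frame correspondent is \forall x \exists y Rxy.
A: holds.
B: fails — world e has no successor.
C: holds.
D: holds.
Valid on: A, C, D.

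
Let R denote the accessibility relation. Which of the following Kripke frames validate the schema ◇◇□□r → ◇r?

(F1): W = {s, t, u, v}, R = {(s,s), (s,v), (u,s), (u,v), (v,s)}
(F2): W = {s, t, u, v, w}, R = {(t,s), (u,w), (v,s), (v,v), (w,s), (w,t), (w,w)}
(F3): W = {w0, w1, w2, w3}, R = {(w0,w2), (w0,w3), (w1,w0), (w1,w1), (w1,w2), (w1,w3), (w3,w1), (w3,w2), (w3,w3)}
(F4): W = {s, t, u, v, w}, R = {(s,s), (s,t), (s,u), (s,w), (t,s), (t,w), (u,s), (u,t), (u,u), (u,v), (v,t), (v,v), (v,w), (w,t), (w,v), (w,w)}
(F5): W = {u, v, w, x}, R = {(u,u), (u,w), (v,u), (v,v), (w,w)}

(F1), (F4)

The schema corresponds to a generalized confluence (Geach) condition: ∀x ∀y (xR²y → ∃w (yR²w ∧ xRw)).
(F1): ✓.
(F2): fails — uR²s but no w* with sR²w* and uRw*.
(F3): fails — w0R²w2 but no w with w2R²w and w0Rw.
(F4): ✓.
(F5): fails — vR²w but no t with wR²t and vRt.
Valid on: (F1), (F4).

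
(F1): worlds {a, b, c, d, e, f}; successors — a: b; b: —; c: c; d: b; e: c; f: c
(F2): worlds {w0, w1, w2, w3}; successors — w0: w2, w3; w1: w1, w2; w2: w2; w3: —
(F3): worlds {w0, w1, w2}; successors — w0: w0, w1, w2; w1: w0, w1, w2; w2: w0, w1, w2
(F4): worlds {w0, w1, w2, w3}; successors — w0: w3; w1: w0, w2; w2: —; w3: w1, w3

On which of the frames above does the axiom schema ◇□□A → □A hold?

Frame correspondent (Sahlqvist): ∀x ∀y ∀z ((xRy ∧ xRz) → ∃w (yR²w ∧ z = w)) — i.e. a generalized confluence (Geach) condition.
(F1): fails — aRb, aRb but no w with bR²w and b=w.
(F2): fails — w0Rw2, w0Rw3 but no w with w2R²w and w3=w.
(F3): condition met.
(F4): fails — w1Rw0, w1Rw0 but no w with w0R²w and w0=w.

(F3)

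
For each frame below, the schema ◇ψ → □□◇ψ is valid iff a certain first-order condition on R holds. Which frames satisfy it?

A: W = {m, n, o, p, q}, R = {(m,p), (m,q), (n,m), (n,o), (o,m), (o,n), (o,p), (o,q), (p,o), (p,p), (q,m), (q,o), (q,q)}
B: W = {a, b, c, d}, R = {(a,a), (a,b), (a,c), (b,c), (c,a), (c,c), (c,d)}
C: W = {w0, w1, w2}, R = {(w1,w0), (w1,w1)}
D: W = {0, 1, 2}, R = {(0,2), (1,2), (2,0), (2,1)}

This is the axiom for a generalized confluence (Geach) condition; its first-order frame correspondent is ∀x ∀y ∀z ((xRy ∧ xR²z) → ∃w (y = w ∧ zRw)).
A: fails — mRp, mR²q but no w with p=w and qRw.
B: fails — aRa, aR²b but no w with a=w and bRw.
C: fails — w1Rw0, w1R²w0 but no w with w0=w and w0Rw.
D: holds.

D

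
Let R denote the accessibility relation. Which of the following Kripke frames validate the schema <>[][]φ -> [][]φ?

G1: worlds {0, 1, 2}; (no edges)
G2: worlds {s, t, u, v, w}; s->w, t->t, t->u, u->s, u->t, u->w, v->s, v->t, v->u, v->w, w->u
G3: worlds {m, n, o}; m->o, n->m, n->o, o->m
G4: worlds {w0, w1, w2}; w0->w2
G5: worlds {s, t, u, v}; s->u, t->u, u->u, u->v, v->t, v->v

G1, G4

The schema corresponds to a generalized confluence (Geach) condition: forall x forall y forall z ((xRy & x R^2 z) -> exists w (y R^2 w & z = w)).
G1: condition met.
G2: fails — sRw, sR²u but no w* with wR²w* and u=w*.
G3: fails — mRo, mR²m but no w with oR²w and m=w.
G4: condition met.
G5: fails — vRt, vR²t but no w with tR²w and t=w.
Valid on: G1, G4.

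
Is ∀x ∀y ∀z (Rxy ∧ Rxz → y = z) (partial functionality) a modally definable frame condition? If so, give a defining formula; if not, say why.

Definable; ◇q → □q defines it

Yes: it is partial functionality, defined by the CD schema ◇q → □q.
Suppose ◇q→□q is valid. Take Rxy, Rxz and set V(q)={y}. Then ◇q at x, so □q at x, so q at z, i.e. z=y.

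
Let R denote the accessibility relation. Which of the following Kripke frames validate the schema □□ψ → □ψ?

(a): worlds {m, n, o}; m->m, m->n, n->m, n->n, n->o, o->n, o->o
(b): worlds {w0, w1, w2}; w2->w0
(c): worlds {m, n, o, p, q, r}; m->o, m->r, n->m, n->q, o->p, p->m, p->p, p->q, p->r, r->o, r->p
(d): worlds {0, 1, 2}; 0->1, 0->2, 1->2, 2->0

Frame correspondent (Sahlqvist): ∀x ∀y (Rxy → ∃z (Rxz ∧ Rzy)) — i.e. density.
(a): holds.
(b): fails — Rw2w0 but no z with Rw2z and Rzw0.
(c): fails — Rmr but no z with Rmz and Rzr.
(d): fails — R12 but no z with R1z and Rz2.
Valid on: (a).

(a)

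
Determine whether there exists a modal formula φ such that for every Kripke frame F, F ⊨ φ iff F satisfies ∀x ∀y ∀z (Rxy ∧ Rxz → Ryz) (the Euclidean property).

Definable; ◇p → □◇p defines it

Yes: it is the Euclidean property, defined by the 5 schema ◇p → □◇p.
Suppose ◇p→□◇p is valid. Take Rxy, Rxz and set V(p)={y}. Then ◇p at x, so □◇p at x, so ◇p at z, so some w with Rzw has p; w=y, i.e. Rzy. By symmetry of the argument, Ryz.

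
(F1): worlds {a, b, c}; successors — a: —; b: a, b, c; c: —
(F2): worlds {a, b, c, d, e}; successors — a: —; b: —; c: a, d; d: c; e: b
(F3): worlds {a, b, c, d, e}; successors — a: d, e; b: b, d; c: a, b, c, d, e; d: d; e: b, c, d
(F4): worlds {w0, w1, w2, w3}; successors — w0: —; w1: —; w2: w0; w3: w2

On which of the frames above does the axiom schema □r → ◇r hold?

Frame correspondent (Sahlqvist): ∀x ∃y Rxy — i.e. seriality.
(F1): fails — world a has no successor.
(F2): fails — world a has no successor.
(F3): holds.
(F4): fails — world w0 has no successor.

(F3)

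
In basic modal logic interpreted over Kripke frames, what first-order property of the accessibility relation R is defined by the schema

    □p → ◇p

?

Suppose □p→◇p is valid. At any x set V(p)=W. Then □p at x, so ◇p at x, so x has a successor.

Seriality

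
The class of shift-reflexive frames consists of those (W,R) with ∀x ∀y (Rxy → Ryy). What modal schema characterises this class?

□(□r → r)

The condition is shift-reflexivity. The T□ schema □(□r → r) defines it.
Suppose □(□r→r) is valid. Take Rxy and set V(r)={w : Ryw}. Then at y, □r holds; since □(□r→r) at x, □r→r at y, so r at y, i.e. Ryy.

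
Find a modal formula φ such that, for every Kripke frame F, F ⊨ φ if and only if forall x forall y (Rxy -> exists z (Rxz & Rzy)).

□□ψ → □ψ

This is density; the standard corresponding axiom is C4: □□ψ → □ψ.
Suppose □□ψ→□ψ is valid. Take Rxy and set V(ψ)={w : xR²w}. Then □□ψ at x, so □ψ at x, so ψ at y, i.e. ∃z(Rxz∧Rzy).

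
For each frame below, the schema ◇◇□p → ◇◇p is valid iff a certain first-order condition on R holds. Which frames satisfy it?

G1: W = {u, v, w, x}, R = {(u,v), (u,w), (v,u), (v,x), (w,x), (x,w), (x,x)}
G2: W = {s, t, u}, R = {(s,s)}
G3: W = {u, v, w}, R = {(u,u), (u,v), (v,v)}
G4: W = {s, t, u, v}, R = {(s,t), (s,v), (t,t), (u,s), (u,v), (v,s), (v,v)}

This is the axiom for a generalized confluence (Geach) condition; its first-order frame correspondent is ∀x ∀y (xR²y → ∃w (yRw ∧ xR²w)).
G1: fails — uR²u but no t with uRt and uR²t.
G2: satisfies the condition.
G3: satisfies the condition.
G4: satisfies the condition.

G2, G3, G4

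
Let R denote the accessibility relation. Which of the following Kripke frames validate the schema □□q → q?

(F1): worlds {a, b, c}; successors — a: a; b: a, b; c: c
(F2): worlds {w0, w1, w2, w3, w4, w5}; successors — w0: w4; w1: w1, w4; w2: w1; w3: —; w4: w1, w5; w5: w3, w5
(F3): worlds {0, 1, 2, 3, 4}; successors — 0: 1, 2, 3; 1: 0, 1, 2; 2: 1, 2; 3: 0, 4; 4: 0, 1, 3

The schema corresponds to a generalized confluence (Geach) condition: ∀x ∃w (xR²w ∧ x = w).
(F1): satisfies the condition.
(F2): fails — at w0 but no w with w0R²w and w0=w.
(F3): satisfies the condition.

(F1), (F3)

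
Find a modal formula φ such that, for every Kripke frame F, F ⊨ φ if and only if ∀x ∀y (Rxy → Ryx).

q → □◇q

This is symmetry; the standard corresponding axiom is B: q → □◇q.
Suppose q→□◇q is valid. Take Rxy and set V(q)={x}. Then q at x, so □◇q at x, so ◇q at y, so some z with Ryz has q; z=x, i.e. Ryx.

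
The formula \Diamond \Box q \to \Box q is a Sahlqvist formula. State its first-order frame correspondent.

the Euclidean property

Replacing q by ¬q and contraposing gives the equivalent schema ◇q → □◇q.
Suppose ◇q→□◇q is valid. Take Rxy, Rxz and set V(q)={y}. Then ◇q at x, so □◇q at x, so ◇q at z, so some w with Rzw has q; w=y, i.e. Rzy. By symmetry of the argument, Ryz.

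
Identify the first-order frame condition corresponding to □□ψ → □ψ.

Suppose □□ψ→□ψ is valid. Take Rxy and set V(ψ)={w : xR²w}. Then □□ψ at x, so □ψ at x, so ψ at y, i.e. ∃z(Rxz∧Rzy).
Conversely, on a frame with density the schema holds at every world under every valuation.
So the correspondent is density.

density: ∀x ∀y (Rxy → ∃z (Rxz ∧ Rzy))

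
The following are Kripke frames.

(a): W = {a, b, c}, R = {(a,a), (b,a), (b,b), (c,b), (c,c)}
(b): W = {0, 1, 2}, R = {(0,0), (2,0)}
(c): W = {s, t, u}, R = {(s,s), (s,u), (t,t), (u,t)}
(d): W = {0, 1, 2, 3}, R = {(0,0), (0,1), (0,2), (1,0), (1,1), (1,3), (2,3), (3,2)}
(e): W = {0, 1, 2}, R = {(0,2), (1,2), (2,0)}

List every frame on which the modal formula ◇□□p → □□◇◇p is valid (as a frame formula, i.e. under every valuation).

(a), (b), (c)

This is the axiom for a generalized confluence (Geach) condition; its first-order frame correspondent is ∀x ∀y ∀z ((xRy ∧ xR²z) → ∃w (yR²w ∧ zR²w)).
(a): condition met.
(b): condition met.
(c): condition met.
(d): fails — 0R2, 0R²3 but no w with 2R²w and 3R²w.
(e): fails — 0R2, 0R²0 but no w with 2R²w and 0R²w.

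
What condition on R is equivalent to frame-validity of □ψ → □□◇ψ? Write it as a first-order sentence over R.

∀x ∀z (xR²z → ∃w (xRw ∧ zRw))

This is a Sahlqvist (Geach-type) schema ◇^0□^1ψ → □^2◇^1ψ.
First-order correspondent: ∀x ∀z (xR²z → ∃w (xRw ∧ zRw)).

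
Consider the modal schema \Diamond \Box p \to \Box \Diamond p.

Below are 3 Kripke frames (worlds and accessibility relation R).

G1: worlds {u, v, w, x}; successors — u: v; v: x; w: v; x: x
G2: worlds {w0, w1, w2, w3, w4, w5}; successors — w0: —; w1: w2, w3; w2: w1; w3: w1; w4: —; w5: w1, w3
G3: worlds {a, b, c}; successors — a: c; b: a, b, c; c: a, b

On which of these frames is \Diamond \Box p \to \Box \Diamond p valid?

G1

This is the axiom for convergence; its first-order frame correspondent is \forall x \forall y \forall z (Rxy \wedge Rxz \to \exists w (Ryw \wedge Rzw)).
G1: condition met.
G2: fails — Rw5w1 and Rw5w3 but w1 and w3 have no common successor.
G3: fails — Rbc and Rba but c and a have no common successor.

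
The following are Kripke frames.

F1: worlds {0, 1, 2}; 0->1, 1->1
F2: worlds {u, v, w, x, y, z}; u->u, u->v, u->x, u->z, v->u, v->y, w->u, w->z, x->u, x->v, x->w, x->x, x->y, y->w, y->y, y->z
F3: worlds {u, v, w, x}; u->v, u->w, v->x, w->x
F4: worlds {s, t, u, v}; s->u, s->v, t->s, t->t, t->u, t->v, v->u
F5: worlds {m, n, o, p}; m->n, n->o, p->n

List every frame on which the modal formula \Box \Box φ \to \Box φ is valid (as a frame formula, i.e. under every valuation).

The schema corresponds to density: \forall x \forall y (Rxy \to \exists z (Rxz \wedge Rzy)).
F1: satisfies the condition.
F2: satisfies the condition.
F3: fails — Ruv but no z with Ruz and Rzv.
F4: fails — Rvu but no z with Rvz and Rzu.
F5: fails — Rno but no z with Rnz and Rzo.
Valid on: F1, F2.

F1, F2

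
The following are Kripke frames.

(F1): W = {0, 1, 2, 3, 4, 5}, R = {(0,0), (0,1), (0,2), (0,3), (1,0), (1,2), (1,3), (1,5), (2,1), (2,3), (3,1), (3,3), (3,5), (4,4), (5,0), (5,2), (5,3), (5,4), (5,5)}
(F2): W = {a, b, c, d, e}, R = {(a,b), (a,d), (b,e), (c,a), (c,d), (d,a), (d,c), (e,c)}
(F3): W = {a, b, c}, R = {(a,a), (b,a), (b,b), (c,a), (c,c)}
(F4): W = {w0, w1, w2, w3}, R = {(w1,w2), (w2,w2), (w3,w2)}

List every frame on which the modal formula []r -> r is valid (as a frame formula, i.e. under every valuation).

This is the axiom for reflexivity; its first-order frame correspondent is forall x Rxx.
(F1): fails — world 1 does not see itself.
(F2): fails — world a does not see itself.
(F3): ✓.
(F4): fails — world w0 does not see itself.
Valid on: (F3).

(F3)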